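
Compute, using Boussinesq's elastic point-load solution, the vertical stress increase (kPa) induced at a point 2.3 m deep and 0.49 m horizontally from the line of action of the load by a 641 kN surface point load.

Δσ_z ≈ 51.8 kPa

Boussinesq vertical stress below a point load on an elastic half-space:
Δσ_z = 3P/(2πz²) · [1 + (r/z)²]^(−5/2)
r/z = 0.49/2.3 = 0.21304; [1+(r/z)²]^(−5/2) = 0.89497.
Δσ_z = 3×641/(2π×2.3²) × 0.89497 = 57.855 × 0.89497 = 51.78 kPa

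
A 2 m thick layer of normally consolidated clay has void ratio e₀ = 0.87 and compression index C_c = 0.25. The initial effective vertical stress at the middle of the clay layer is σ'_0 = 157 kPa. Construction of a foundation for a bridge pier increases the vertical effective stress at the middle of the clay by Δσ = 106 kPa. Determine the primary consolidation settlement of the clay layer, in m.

S_c ≈ 0.0599 m

Final effective stress: σ'_f = σ'_0 + Δσ = 157 + 106 = 263 kPa.
Normally consolidated clay, so the full stress increment lies on the virgin compression line:
S_c = C_c·H/(1+e₀)·log₁₀(σ'_f/σ'_0) = 0.25×2/(1+0.87)×log₁₀(263/157)
    = 0.26738 × 0.22406 = 0.05991 m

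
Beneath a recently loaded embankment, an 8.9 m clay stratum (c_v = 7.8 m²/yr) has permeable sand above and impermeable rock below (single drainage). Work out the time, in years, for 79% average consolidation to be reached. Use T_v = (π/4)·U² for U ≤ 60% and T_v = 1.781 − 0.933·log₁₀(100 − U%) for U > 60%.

Drainage path length: H_d = H = 8.9 m (single drainage).
U > 60%: T_v = 1.781 − 0.933·log₁₀(100 − 79) = 0.54737.
t = T_v·H_d²/c_v = 0.54737×8.9²/7.8 = 5.559 years.

t ≈ 5.56 years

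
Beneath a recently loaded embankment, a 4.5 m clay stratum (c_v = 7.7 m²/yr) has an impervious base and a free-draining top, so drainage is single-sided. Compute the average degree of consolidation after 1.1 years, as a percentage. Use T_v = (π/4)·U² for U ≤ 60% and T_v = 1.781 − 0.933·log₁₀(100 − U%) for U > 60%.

U ≈ 71.1 %

Drainage path length: H_d = H = 4.5 m (single drainage).
T_v = c_v·t/H_d² = 7.7×1.1/4.5² = 0.41827.
T_v = 0.41827 corresponds to the U > 60% branch:
U = 1 − 10^((1.781 − T_v)/0.933)/100 = 0.7112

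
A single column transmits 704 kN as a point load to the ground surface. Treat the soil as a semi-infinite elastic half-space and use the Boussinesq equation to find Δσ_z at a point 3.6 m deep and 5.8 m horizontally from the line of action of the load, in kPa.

Δσ_z ≈ 1.06 kPa

Boussinesq vertical stress below a point load on an elastic half-space:
Δσ_z = 3P/(2πz²) · [1 + (r/z)²]^(−5/2)
r/z = 5.8/3.6 = 1.6111; [1+(r/z)²]^(−5/2) = 0.040789.
Δσ_z = 3×704/(2π×3.6²) × 0.040789 = 25.936 × 0.040789 = 1.058 kPa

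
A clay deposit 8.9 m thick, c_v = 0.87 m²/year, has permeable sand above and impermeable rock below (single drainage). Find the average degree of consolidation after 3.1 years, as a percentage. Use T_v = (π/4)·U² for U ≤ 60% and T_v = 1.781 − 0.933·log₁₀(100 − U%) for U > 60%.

U ≈ 20.8 %

Drainage path length: H_d = H = 8.9 m (single drainage).
T_v = c_v·t/H_d² = 0.87×3.1/8.9² = 0.034049.
T_v = 0.034049 corresponds to the U ≤ 60% branch:
U = √(4T_v/π) = 0.2082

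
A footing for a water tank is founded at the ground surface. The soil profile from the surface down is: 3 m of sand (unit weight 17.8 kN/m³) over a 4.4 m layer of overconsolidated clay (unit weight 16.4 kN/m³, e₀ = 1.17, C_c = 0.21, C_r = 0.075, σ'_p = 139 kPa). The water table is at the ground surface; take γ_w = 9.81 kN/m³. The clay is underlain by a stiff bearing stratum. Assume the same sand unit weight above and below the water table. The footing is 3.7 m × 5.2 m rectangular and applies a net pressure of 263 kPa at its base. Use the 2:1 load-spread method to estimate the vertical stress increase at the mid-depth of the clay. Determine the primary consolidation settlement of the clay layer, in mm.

Mid-depth of clay below the ground surface: z = 3 + 4.4/2 = 5.2 m.
Total vertical stress at mid-clay: σ_v = 17.8×3 + 16.4×2.2 = 89.48 kPa.
Pore pressure: u = 9.81×(5.2 − 0) = 51.012 kPa.
Initial effective stress: σ'_0 = σ_v − u = 89.48 − 51.012 = 38.468 kPa.
Stress increase at mid-clay by the 2:1 spreading method:
Δσ = qBL/((B+z)(L+z)) = 263×3.7×5.2/((3.7+5.2)(5.2+5.2)) = 54.669 kPa
Final effective stress: σ'_f = 38.468 + 54.669 = 93.137 kPa.
σ'_f = 93.137 ≤ σ'_p = 139 kPa, so the clay remains overconsolidated and only the recompression index applies:
S_c = C_r·H/(1+e₀)·log₁₀(σ'_f/σ'_0) = 0.075×4.4/2.17×log₁₀(93.137/38.468)
    = 0.15207 × 0.38402 = 0.0584 m

S_c ≈ 58.4 mm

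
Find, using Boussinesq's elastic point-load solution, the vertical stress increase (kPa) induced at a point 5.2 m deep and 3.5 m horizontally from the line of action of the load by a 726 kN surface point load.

Boussinesq vertical stress below a point load on an elastic half-space:
Δσ_z = 3P/(2πz²) · [1 + (r/z)²]^(−5/2)
r/z = 3.5/5.2 = 0.67308; [1+(r/z)²]^(−5/2) = 0.39293.
Δσ_z = 3×726/(2π×5.2²) × 0.39293 = 12.82 × 0.39293 = 5.037 kPa

Δσ_z ≈ 5.04 kPa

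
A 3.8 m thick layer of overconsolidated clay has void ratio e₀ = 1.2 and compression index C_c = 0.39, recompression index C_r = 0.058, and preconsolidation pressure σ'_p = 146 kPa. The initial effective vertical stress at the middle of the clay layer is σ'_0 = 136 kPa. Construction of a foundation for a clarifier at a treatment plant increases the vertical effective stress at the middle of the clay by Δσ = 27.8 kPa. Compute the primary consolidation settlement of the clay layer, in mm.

S_c ≈ 36.7 mm

Final effective stress: σ'_f = 136 + 27.8 = 163.8 kPa.
σ'_f = 163.8 > σ'_p = 146 kPa, so the stress path crosses the preconsolidation pressure — recompression up to σ'_p, then virgin compression beyond:
S_c = H/(1+e₀)·[C_r·log₁₀(σ'_p/σ'_0) + C_c·log₁₀(σ'_f/σ'_p)]
    = 3.8/2.2 × [0.058×log₁₀(146/136) + 0.39×log₁₀(163.8/146)]
    = 1.7273 × [0.0017872 + 0.019485] = 0.03674 m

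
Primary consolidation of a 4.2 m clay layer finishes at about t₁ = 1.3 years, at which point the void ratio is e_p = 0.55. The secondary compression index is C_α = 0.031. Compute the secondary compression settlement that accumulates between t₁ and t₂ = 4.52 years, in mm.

Secondary compression: S_s = C_α·H/(1+e_p)·log₁₀(t₂/t₁)
S_s = 0.031×4.2/(1+0.55)×log₁₀(4.52/1.3)
    = 0.084 × 0.5412 = 0.04546 m

S_s ≈ 45.5 mm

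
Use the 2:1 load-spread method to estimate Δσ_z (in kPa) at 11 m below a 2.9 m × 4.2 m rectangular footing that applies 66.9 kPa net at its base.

By the 2:1 method the load spreads at 1 horizontal : 2 vertical, so at depth z the loaded area has grown by z in each plan dimension:
Δσ = qBL/((B+z)(L+z)) = 66.9×2.9×4.2/((2.9+11)(4.2+11)) = 3.8567 kPa

Δσ_z ≈ 3.86 kPa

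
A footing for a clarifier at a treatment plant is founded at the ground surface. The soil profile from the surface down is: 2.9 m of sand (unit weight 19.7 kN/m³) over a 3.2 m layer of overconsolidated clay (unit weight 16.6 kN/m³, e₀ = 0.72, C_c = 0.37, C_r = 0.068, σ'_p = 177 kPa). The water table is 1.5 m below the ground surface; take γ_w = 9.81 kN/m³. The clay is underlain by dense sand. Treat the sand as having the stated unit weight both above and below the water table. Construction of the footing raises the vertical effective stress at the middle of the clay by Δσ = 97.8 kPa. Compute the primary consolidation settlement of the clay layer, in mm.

Mid-depth of clay below the ground surface: z = 2.9 + 3.2/2 = 4.5 m.
Total vertical stress at mid-clay: σ_v = 19.7×2.9 + 16.6×1.6 = 83.69 kPa.
Pore pressure: u = 9.81×(4.5 − 1.5) = 29.43 kPa.
Initial effective stress: σ'_0 = σ_v − u = 83.69 − 29.43 = 54.26 kPa.
Final effective stress: σ'_f = 54.26 + 97.8 = 152.06 kPa.
σ'_f = 152.06 ≤ σ'_p = 177 kPa, so the clay remains overconsolidated and only the recompression index applies:
S_c = C_r·H/(1+e₀)·log₁₀(σ'_f/σ'_0) = 0.068×3.2/1.72×log₁₀(152.06/54.26)
    = 0.12651 × 0.44754 = 0.05662 m

S_c ≈ 56.6 mm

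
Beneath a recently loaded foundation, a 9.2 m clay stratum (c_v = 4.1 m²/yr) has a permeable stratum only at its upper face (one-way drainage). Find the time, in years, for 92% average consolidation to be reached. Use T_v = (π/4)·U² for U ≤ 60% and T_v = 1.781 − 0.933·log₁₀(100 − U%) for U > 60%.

Drainage path length: H_d = H = 9.2 m (single drainage).
U > 60%: T_v = 1.781 − 0.933·log₁₀(100 − 92) = 0.93842.
t = T_v·H_d²/c_v = 0.93842×9.2²/4.1 = 19.37 years.

t ≈ 19.4 years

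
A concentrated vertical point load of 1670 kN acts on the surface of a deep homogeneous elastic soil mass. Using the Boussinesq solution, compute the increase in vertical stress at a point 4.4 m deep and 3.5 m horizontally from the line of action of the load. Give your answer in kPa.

Boussinesq vertical stress below a point load on an elastic half-space:
Δσ_z = 3P/(2πz²) · [1 + (r/z)²]^(−5/2)
r/z = 3.5/4.4 = 0.79545; [1+(r/z)²]^(−5/2) = 0.29356.
Δσ_z = 3×1670/(2π×4.4²) × 0.29356 = 41.186 × 0.29356 = 12.09 kPa

Δσ_z ≈ 12.1 kPa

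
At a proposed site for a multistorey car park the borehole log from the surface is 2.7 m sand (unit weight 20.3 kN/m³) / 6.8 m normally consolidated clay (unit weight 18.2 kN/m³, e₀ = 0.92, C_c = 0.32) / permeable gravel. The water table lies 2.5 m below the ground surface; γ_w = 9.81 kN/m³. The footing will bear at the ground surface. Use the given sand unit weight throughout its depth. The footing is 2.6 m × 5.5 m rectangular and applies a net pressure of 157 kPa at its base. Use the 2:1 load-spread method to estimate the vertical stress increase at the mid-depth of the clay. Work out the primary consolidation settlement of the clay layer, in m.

Mid-depth of clay below the ground surface: z = 2.7 + 6.8/2 = 6.1 m.
Total vertical stress at mid-clay: σ_v = 20.3×2.7 + 18.2×3.4 = 116.69 kPa.
Pore pressure: u = 9.81×(6.1 − 2.5) = 35.316 kPa.
Initial effective stress: σ'_0 = σ_v − u = 116.69 − 35.316 = 81.374 kPa.
Stress increase at mid-clay by the 2:1 spreading method:
Δσ = qBL/((B+z)(L+z)) = 157×2.6×5.5/((2.6+6.1)(5.5+6.1)) = 22.246 kPa
Final effective stress: σ'_f = σ'_0 + Δσ = 81.374 + 22.246 = 103.62 kPa.
Normally consolidated clay, so the full stress increment lies on the virgin compression line:
S_c = C_c·H/(1+e₀)·log₁₀(σ'_f/σ'_0) = 0.32×6.8/(1+0.92)×log₁₀(103.62/81.374)
    = 1.1333 × 0.10496 = 0.119 m

S_c ≈ 0.119 m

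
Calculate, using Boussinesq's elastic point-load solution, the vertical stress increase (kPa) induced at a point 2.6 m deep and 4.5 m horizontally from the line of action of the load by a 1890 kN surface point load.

Δσ_z ≈ 4.18 kPa

Boussinesq vertical stress below a point load on an elastic half-space:
Δσ_z = 3P/(2πz²) · [1 + (r/z)²]^(−5/2)
r/z = 4.5/2.6 = 1.7308; [1+(r/z)²]^(−5/2) = 0.031337.
Δσ_z = 3×1890/(2π×2.6²) × 0.031337 = 133.49 × 0.031337 = 4.183 kPa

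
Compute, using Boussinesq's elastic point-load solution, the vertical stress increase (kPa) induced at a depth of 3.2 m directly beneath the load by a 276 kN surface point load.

Boussinesq vertical stress below a point load on an elastic half-space:
Δσ_z = 3P/(2πz²) · [1 + (r/z)²]^(−5/2)
r/z = 0/3.2 = 0; [1+(r/z)²]^(−5/2) = 1.
Δσ_z = 3×276/(2π×3.2²) × 1 = 12.869 × 1 = 12.87 kPa

Δσ_z ≈ 12.9 kPa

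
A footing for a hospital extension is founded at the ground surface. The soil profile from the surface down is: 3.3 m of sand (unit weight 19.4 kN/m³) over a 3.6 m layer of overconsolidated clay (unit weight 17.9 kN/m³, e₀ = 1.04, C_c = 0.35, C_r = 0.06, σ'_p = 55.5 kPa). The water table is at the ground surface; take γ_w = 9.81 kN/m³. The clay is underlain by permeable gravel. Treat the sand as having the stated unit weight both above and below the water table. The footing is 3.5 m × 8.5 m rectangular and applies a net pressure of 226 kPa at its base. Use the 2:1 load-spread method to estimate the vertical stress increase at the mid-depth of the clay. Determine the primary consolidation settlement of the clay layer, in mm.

Mid-depth of clay below the ground surface: z = 3.3 + 3.6/2 = 5.1 m.
Total vertical stress at mid-clay: σ_v = 19.4×3.3 + 17.9×1.8 = 96.24 kPa.
Pore pressure: u = 9.81×(5.1 − 0) = 50.031 kPa.
Initial effective stress: σ'_0 = σ_v − u = 96.24 − 50.031 = 46.209 kPa.
Stress increase at mid-clay by the 2:1 spreading method:
Δσ = qBL/((B+z)(L+z)) = 226×3.5×8.5/((3.5+5.1)(8.5+5.1)) = 57.485 kPa
Final effective stress: σ'_f = 46.209 + 57.485 = 103.69 kPa.
σ'_f = 103.69 > σ'_p = 55.5 kPa, so the stress path crosses the preconsolidation pressure — recompression up to σ'_p, then virgin compression beyond:
S_c = H/(1+e₀)·[C_r·log₁₀(σ'_p/σ'_0) + C_c·log₁₀(σ'_f/σ'_p)]
    = 3.6/2.04 × [0.06×log₁₀(55.5/46.209) + 0.35×log₁₀(103.69/55.5)]
    = 1.7647 × [0.004774 + 0.095005] = 0.1761 m

S_c ≈ 176 mm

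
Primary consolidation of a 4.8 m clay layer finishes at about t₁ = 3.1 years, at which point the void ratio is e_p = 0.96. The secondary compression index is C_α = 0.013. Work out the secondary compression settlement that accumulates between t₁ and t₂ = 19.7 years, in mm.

Secondary compression: S_s = C_α·H/(1+e_p)·log₁₀(t₂/t₁)
S_s = 0.013×4.8/(1+0.96)×log₁₀(19.7/3.1)
    = 0.03184 × 0.8031 = 0.02557 m

S_s ≈ 25.6 mm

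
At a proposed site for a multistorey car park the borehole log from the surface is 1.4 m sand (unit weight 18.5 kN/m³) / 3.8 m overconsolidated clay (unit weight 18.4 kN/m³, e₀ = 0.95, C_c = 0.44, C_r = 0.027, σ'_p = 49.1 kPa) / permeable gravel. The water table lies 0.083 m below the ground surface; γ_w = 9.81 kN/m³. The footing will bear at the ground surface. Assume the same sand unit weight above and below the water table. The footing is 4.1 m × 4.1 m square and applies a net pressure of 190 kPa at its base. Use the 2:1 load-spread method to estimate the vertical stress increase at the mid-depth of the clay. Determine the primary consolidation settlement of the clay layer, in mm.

Mid-depth of clay below the ground surface: z = 1.4 + 3.8/2 = 3.3 m.
Total vertical stress at mid-clay: σ_v = 18.5×1.4 + 18.4×1.9 = 60.86 kPa.
Pore pressure: u = 9.81×(3.3 − 0.083) = 31.559 kPa.
Initial effective stress: σ'_0 = σ_v − u = 60.86 − 31.559 = 29.301 kPa.
Stress increase at mid-clay by the 2:1 spreading method:
Δσ = qBL/((B+z)(L+z)) = 190×4.1×4.1/((4.1+3.3)(4.1+3.3)) = 58.325 kPa
Final effective stress: σ'_f = 29.301 + 58.325 = 87.626 kPa.
σ'_f = 87.626 > σ'_p = 49.1 kPa, so the stress path crosses the preconsolidation pressure — recompression up to σ'_p, then virgin compression beyond:
S_c = H/(1+e₀)·[C_r·log₁₀(σ'_p/σ'_0) + C_c·log₁₀(σ'_f/σ'_p)]
    = 3.8/1.95 × [0.027×log₁₀(49.1/29.301) + 0.44×log₁₀(87.626/49.1)]
    = 1.9487 × [0.0060534 + 0.11068] = 0.2275 m

S_c ≈ 227 mm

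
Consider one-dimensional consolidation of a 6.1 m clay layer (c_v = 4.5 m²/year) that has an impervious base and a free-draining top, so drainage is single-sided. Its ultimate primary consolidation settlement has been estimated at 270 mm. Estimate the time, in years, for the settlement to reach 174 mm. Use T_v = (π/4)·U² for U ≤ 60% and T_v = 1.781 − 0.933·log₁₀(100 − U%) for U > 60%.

t ≈ 2.76 years

Drainage path length: H_d = H = 6.1 m (single drainage).
U = S(t)/S_ult = 174/270 = 0.6444.
U > 60%: T_v = 1.781 − 0.933·log₁₀(100 − 64.444) = 0.334.
t = T_v·H_d²/c_v = 0.334×6.1²/4.5 = 2.762 years.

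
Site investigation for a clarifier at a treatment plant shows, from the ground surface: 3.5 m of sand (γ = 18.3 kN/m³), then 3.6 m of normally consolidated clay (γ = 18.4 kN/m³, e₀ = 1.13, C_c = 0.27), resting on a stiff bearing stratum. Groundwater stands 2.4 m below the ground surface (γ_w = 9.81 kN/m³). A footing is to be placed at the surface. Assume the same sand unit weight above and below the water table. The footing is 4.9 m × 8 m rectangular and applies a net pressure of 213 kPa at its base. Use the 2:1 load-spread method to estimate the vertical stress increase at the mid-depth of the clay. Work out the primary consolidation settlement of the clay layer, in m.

S_c ≈ 0.127 m

Mid-depth of clay below the ground surface: z = 3.5 + 3.6/2 = 5.3 m.
Total vertical stress at mid-clay: σ_v = 18.3×3.5 + 18.4×1.8 = 97.17 kPa.
Pore pressure: u = 9.81×(5.3 − 2.4) = 28.449 kPa.
Initial effective stress: σ'_0 = σ_v − u = 97.17 − 28.449 = 68.721 kPa.
Stress increase at mid-clay by the 2:1 spreading method:
Δσ = qBL/((B+z)(L+z)) = 213×4.9×8/((4.9+5.3)(8+5.3)) = 61.548 kPa
Final effective stress: σ'_f = σ'_0 + Δσ = 68.721 + 61.548 = 130.27 kPa.
Normally consolidated clay, so the full stress increment lies on the virgin compression line:
S_c = C_c·H/(1+e₀)·log₁₀(σ'_f/σ'_0) = 0.27×3.6/(1+1.13)×log₁₀(130.27/68.721)
    = 0.45634 × 0.27775 = 0.1267 m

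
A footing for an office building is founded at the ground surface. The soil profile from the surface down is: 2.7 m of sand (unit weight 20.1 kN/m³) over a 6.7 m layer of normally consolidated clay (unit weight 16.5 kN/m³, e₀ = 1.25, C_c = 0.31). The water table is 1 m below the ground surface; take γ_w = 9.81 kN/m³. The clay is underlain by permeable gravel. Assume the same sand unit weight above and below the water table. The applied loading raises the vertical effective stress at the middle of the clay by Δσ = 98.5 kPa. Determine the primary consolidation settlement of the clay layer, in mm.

S_c ≈ 389 mm

Mid-depth of clay below the ground surface: z = 2.7 + 6.7/2 = 6.05 m.
Total vertical stress at mid-clay: σ_v = 20.1×2.7 + 16.5×3.35 = 109.55 kPa.
Pore pressure: u = 9.81×(6.05 − 1) = 49.541 kPa.
Initial effective stress: σ'_0 = σ_v − u = 109.55 − 49.541 = 60.009 kPa.
Final effective stress: σ'_f = σ'_0 + Δσ = 60.009 + 98.5 = 158.51 kPa.
Normally consolidated clay, so the full stress increment lies on the virgin compression line:
S_c = C_c·H/(1+e₀)·log₁₀(σ'_f/σ'_0) = 0.31×6.7/(1+1.25)×log₁₀(158.51/60.009)
    = 0.92311 × 0.42184 = 0.3894 m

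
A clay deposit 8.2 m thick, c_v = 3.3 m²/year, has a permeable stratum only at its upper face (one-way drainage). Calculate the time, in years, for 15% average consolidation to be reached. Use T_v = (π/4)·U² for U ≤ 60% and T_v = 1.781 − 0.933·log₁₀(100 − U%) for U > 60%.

t ≈ 0.36 years

Drainage path length: H_d = H = 8.2 m (single drainage).
U ≤ 60%: T_v = (π/4)·U² = (π/4)×0.15² = 0.017671.
t = T_v·H_d²/c_v = 0.017671×8.2²/3.3 = 0.3601 years.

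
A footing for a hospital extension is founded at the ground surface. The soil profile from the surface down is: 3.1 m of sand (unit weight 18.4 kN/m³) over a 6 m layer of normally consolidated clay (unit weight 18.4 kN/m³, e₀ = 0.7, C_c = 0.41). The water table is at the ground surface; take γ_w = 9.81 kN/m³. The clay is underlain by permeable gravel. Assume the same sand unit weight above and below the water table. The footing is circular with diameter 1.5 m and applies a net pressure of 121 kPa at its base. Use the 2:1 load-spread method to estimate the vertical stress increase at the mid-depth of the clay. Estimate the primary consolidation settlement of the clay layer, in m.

S_c ≈ 0.0541 m

Mid-depth of clay below the ground surface: z = 3.1 + 6/2 = 6.1 m.
Total vertical stress at mid-clay: σ_v = 18.4×3.1 + 18.4×3 = 112.24 kPa.
Pore pressure: u = 9.81×(6.1 − 0) = 59.841 kPa.
Initial effective stress: σ'_0 = σ_v − u = 112.24 − 59.841 = 52.399 kPa.
Stress increase at mid-clay by the 2:1 spreading method:
Δσ ≈ qD²/(D+z)² = 121×1.5²/(1.5+6.1)² = 4.7135 kPa
Final effective stress: σ'_f = σ'_0 + Δσ = 52.399 + 4.7135 = 57.112 kPa.
Normally consolidated clay, so the full stress increment lies on the virgin compression line:
S_c = C_c·H/(1+e₀)·log₁₀(σ'_f/σ'_0) = 0.41×6/(1+0.7)×log₁₀(57.112/52.399)
    = 1.4471 × 0.037404 = 0.05413 m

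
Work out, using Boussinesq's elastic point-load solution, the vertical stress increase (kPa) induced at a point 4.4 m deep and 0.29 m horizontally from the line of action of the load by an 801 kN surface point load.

Δσ_z ≈ 19.5 kPa

Boussinesq vertical stress below a point load on an elastic half-space:
Δσ_z = 3P/(2πz²) · [1 + (r/z)²]^(−5/2)
r/z = 0.29/4.4 = 0.065909; [1+(r/z)²]^(−5/2) = 0.98922.
Δσ_z = 3×801/(2π×4.4²) × 0.98922 = 19.755 × 0.98922 = 19.54 kPa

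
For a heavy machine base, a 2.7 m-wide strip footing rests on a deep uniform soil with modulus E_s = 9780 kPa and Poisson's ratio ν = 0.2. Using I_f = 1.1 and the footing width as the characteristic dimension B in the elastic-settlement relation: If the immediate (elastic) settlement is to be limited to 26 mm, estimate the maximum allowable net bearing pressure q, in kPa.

S_e = q·B·(1−ν²)/E_s · I_f  ⇒  q = S_e·E_s / (B·(1−ν²)·I_f).
q = 0.026 × 9780 / (2.7 × 0.96 × 1.1) = 89.18 kPa

q ≈ 89.2 kPa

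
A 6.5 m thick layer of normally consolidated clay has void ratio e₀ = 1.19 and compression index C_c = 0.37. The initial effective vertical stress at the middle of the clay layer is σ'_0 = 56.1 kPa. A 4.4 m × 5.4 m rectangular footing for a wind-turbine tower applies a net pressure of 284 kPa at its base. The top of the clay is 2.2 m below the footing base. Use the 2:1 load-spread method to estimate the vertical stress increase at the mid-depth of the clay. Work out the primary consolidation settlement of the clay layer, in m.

S_c ≈ 0.36 m

Mid-depth of clay below the footing base: z = 2.2 + 6.5/2 = 5.45 m.
Stress increase at mid-clay by the 2:1 spreading method:
Δσ = qBL/((B+z)(L+z)) = 284×4.4×5.4/((4.4+5.45)(5.4+5.45)) = 63.139 kPa
Final effective stress: σ'_f = σ'_0 + Δσ = 56.1 + 63.139 = 119.24 kPa.
Normally consolidated clay, so the full stress increment lies on the virgin compression line:
S_c = C_c·H/(1+e₀)·log₁₀(σ'_f/σ'_0) = 0.37×6.5/(1+1.19)×log₁₀(119.24/56.1)
    = 1.0982 × 0.32746 = 0.3596 m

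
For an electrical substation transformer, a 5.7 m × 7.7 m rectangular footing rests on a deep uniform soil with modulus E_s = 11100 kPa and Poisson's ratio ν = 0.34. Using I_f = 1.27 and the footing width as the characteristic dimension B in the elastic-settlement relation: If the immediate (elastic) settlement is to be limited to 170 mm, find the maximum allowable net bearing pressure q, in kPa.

q ≈ 295 kPa

S_e = q·B·(1−ν²)/E_s · I_f  ⇒  q = S_e·E_s / (B·(1−ν²)·I_f).
q = 0.17 × 11100 / (5.7 × 0.8844 × 1.27) = 294.7 kPa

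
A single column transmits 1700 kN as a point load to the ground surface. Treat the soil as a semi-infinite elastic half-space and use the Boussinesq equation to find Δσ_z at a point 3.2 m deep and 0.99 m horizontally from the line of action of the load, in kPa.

Boussinesq vertical stress below a point load on an elastic half-space:
Δσ_z = 3P/(2πz²) · [1 + (r/z)²]^(−5/2)
r/z = 0.99/3.2 = 0.30937; [1+(r/z)²]^(−5/2) = 0.79572.
Δσ_z = 3×1700/(2π×3.2²) × 0.79572 = 79.267 × 0.79572 = 63.07 kPa

Δσ_z ≈ 63.1 kPa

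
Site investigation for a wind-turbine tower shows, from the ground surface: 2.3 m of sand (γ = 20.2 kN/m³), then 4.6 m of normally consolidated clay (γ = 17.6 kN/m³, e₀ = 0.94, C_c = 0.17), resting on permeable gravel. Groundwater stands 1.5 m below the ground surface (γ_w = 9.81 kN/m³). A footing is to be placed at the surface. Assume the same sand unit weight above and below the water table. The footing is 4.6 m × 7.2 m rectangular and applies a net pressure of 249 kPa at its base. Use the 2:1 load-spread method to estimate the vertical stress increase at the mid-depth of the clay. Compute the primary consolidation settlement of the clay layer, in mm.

Mid-depth of clay below the ground surface: z = 2.3 + 4.6/2 = 4.6 m.
Total vertical stress at mid-clay: σ_v = 20.2×2.3 + 17.6×2.3 = 86.94 kPa.
Pore pressure: u = 9.81×(4.6 − 1.5) = 30.411 kPa.
Initial effective stress: σ'_0 = σ_v − u = 86.94 − 30.411 = 56.529 kPa.
Stress increase at mid-clay by the 2:1 spreading method:
Δσ = qBL/((B+z)(L+z)) = 249×4.6×7.2/((4.6+4.6)(7.2+4.6)) = 75.966 kPa
Final effective stress: σ'_f = σ'_0 + Δσ = 56.529 + 75.966 = 132.5 kPa.
Normally consolidated clay, so the full stress increment lies on the virgin compression line:
S_c = C_c·H/(1+e₀)·log₁₀(σ'_f/σ'_0) = 0.17×4.6/(1+0.94)×log₁₀(132.5/56.529)
    = 0.40309 × 0.36994 = 0.1491 m

S_c ≈ 149 mm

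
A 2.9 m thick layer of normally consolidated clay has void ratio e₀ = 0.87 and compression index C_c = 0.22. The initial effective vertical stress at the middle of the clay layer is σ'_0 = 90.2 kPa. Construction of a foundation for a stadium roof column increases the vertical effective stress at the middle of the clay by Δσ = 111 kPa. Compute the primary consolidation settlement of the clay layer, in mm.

S_c ≈ 119 mm

Final effective stress: σ'_f = σ'_0 + Δσ = 90.2 + 111 = 201.2 kPa.
Normally consolidated clay, so the full stress increment lies on the virgin compression line:
S_c = C_c·H/(1+e₀)·log₁₀(σ'_f/σ'_0) = 0.22×2.9/(1+0.87)×log₁₀(201.2/90.2)
    = 0.34118 × 0.34842 = 0.1189 m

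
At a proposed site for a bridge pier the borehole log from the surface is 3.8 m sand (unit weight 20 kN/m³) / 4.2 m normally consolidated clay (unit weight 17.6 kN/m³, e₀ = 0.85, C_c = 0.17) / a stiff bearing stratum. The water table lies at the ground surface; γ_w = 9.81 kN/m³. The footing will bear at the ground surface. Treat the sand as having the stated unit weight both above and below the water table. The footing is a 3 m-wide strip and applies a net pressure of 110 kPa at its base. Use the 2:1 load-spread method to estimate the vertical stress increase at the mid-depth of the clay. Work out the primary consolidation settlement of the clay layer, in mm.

S_c ≈ 86.3 mm

Mid-depth of clay below the ground surface: z = 3.8 + 4.2/2 = 5.9 m.
Total vertical stress at mid-clay: σ_v = 20×3.8 + 17.6×2.1 = 112.96 kPa.
Pore pressure: u = 9.81×(5.9 − 0) = 57.879 kPa.
Initial effective stress: σ'_0 = σ_v − u = 112.96 − 57.879 = 55.081 kPa.
Stress increase at mid-clay by the 2:1 spreading method:
Δσ = qB/(B+z) = 110×3/(3+5.9) = 37.079 kPa
Final effective stress: σ'_f = σ'_0 + Δσ = 55.081 + 37.079 = 92.16 kPa.
Normally consolidated clay, so the full stress increment lies on the virgin compression line:
S_c = C_c·H/(1+e₀)·log₁₀(σ'_f/σ'_0) = 0.17×4.2/(1+0.85)×log₁₀(92.16/55.081)
    = 0.38595 × 0.22354 = 0.08628 m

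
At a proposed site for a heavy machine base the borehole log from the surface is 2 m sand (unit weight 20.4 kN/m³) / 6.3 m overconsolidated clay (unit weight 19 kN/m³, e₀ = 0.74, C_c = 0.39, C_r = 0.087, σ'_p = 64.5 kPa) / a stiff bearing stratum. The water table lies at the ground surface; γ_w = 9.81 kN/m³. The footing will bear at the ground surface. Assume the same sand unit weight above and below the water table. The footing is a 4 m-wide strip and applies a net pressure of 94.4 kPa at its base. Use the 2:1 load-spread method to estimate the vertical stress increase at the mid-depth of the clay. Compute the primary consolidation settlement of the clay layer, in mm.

S_c ≈ 248 mm

Mid-depth of clay below the ground surface: z = 2 + 6.3/2 = 5.15 m.
Total vertical stress at mid-clay: σ_v = 20.4×2 + 19×3.15 = 100.65 kPa.
Pore pressure: u = 9.81×(5.15 − 0) = 50.522 kPa.
Initial effective stress: σ'_0 = σ_v − u = 100.65 − 50.522 = 50.128 kPa.
Stress increase at mid-clay by the 2:1 spreading method:
Δσ = qB/(B+z) = 94.4×4/(4+5.15) = 41.268 kPa
Final effective stress: σ'_f = 50.128 + 41.268 = 91.396 kPa.
σ'_f = 91.396 > σ'_p = 64.5 kPa, so the stress path crosses the preconsolidation pressure — recompression up to σ'_p, then virgin compression beyond:
S_c = H/(1+e₀)·[C_r·log₁₀(σ'_p/σ'_0) + C_c·log₁₀(σ'_f/σ'_p)]
    = 6.3/1.74 × [0.087×log₁₀(64.5/50.128) + 0.39×log₁₀(91.396/64.5)]
    = 3.6207 × [0.0095247 + 0.059033] = 0.2482 m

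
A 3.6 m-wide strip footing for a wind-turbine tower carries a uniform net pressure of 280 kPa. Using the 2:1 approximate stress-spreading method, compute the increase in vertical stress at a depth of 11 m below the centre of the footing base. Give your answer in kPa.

By the 2:1 method the load spreads at 1 horizontal : 2 vertical, so at depth z the loaded area has grown by z in each plan dimension:
Δσ = qB/(B+z) = 280×3.6/(3.6+11) = 69.041 kPa

Δσ_z ≈ 69 kPa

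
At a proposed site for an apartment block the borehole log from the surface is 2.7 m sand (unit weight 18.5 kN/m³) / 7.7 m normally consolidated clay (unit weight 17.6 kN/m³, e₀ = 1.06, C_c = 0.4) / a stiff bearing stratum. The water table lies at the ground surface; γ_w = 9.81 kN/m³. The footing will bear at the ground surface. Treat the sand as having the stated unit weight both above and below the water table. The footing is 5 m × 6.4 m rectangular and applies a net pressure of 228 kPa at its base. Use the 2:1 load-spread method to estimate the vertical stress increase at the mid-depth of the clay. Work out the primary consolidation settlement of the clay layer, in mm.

Mid-depth of clay below the ground surface: z = 2.7 + 7.7/2 = 6.55 m.
Total vertical stress at mid-clay: σ_v = 18.5×2.7 + 17.6×3.85 = 117.71 kPa.
Pore pressure: u = 9.81×(6.55 − 0) = 64.255 kPa.
Initial effective stress: σ'_0 = σ_v − u = 117.71 − 64.255 = 53.455 kPa.
Stress increase at mid-clay by the 2:1 spreading method:
Δσ = qBL/((B+z)(L+z)) = 228×5×6.4/((5+6.55)(6.4+6.55)) = 48.779 kPa
Final effective stress: σ'_f = σ'_0 + Δσ = 53.455 + 48.779 = 102.23 kPa.
Normally consolidated clay, so the full stress increment lies on the virgin compression line:
S_c = C_c·H/(1+e₀)·log₁₀(σ'_f/σ'_0) = 0.4×7.7/(1+1.06)×log₁₀(102.23/53.455)
    = 1.4951 × 0.28159 = 0.421 m

S_c ≈ 421 mm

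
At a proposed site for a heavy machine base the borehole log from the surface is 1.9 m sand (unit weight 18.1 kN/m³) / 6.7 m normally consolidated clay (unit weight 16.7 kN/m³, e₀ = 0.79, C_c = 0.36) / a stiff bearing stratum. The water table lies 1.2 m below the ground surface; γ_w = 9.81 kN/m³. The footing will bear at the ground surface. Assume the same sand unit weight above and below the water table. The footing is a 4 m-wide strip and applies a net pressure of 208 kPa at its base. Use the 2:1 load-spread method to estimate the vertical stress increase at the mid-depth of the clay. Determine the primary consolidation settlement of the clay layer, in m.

S_c ≈ 0.598 m

Mid-depth of clay below the ground surface: z = 1.9 + 6.7/2 = 5.25 m.
Total vertical stress at mid-clay: σ_v = 18.1×1.9 + 16.7×3.35 = 90.335 kPa.
Pore pressure: u = 9.81×(5.25 − 1.2) = 39.73 kPa.
Initial effective stress: σ'_0 = σ_v − u = 90.335 − 39.73 = 50.605 kPa.
Stress increase at mid-clay by the 2:1 spreading method:
Δσ = qB/(B+z) = 208×4/(4+5.25) = 89.946 kPa
Final effective stress: σ'_f = σ'_0 + Δσ = 50.605 + 89.946 = 140.55 kPa.
Normally consolidated clay, so the full stress increment lies on the virgin compression line:
S_c = C_c·H/(1+e₀)·log₁₀(σ'_f/σ'_0) = 0.36×6.7/(1+0.79)×log₁₀(140.55/50.605)
    = 1.3475 × 0.44364 = 0.5978 m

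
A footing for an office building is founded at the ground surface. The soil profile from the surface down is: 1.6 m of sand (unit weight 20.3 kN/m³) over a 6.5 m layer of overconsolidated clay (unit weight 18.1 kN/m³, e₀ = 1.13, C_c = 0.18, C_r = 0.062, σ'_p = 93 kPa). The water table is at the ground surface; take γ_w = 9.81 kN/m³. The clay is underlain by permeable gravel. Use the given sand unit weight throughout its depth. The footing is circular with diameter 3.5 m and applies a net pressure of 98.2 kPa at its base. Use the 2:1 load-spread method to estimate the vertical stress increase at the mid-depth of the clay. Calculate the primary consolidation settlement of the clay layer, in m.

S_c ≈ 0.0273 m

Mid-depth of clay below the ground surface: z = 1.6 + 6.5/2 = 4.85 m.
Total vertical stress at mid-clay: σ_v = 20.3×1.6 + 18.1×3.25 = 91.305 kPa.
Pore pressure: u = 9.81×(4.85 − 0) = 47.578 kPa.
Initial effective stress: σ'_0 = σ_v − u = 91.305 − 47.578 = 43.727 kPa.
Stress increase at mid-clay by the 2:1 spreading method:
Δσ ≈ qD²/(D+z)² = 98.2×3.5²/(3.5+4.85)² = 17.253 kPa
Final effective stress: σ'_f = 43.727 + 17.253 = 60.98 kPa.
σ'_f = 60.98 ≤ σ'_p = 93 kPa, so the clay remains overconsolidated and only the recompression index applies:
S_c = C_r·H/(1+e₀)·log₁₀(σ'_f/σ'_0) = 0.062×6.5/2.13×log₁₀(60.98/43.727)
    = 0.1892 × 0.14444 = 0.02733 m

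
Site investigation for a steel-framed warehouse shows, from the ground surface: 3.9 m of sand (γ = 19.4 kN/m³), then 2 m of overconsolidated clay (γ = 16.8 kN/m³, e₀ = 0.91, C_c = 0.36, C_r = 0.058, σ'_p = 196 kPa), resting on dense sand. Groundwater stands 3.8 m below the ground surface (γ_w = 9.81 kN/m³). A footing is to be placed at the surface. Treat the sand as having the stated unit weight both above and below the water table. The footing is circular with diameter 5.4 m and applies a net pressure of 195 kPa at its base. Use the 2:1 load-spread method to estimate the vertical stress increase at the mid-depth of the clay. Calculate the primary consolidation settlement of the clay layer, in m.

Mid-depth of clay below the ground surface: z = 3.9 + 2/2 = 4.9 m.
Total vertical stress at mid-clay: σ_v = 19.4×3.9 + 16.8×1 = 92.46 kPa.
Pore pressure: u = 9.81×(4.9 − 3.8) = 10.791 kPa.
Initial effective stress: σ'_0 = σ_v − u = 92.46 − 10.791 = 81.669 kPa.
Stress increase at mid-clay by the 2:1 spreading method:
Δσ ≈ qD²/(D+z)² = 195×5.4²/(5.4+4.9)² = 53.598 kPa
Final effective stress: σ'_f = 81.669 + 53.598 = 135.27 kPa.
σ'_f = 135.27 ≤ σ'_p = 196 kPa, so the clay remains overconsolidated and only the recompression index applies:
S_c = C_r·H/(1+e₀)·log₁₀(σ'_f/σ'_0) = 0.058×2/1.91×log₁₀(135.27/81.669)
    = 0.060732 × 0.21914 = 0.01331 m

S_c ≈ 0.0133 m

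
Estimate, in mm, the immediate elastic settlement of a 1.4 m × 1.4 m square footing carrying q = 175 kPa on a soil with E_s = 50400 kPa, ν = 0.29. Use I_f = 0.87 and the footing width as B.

S_e ≈ 3.87 mm

Immediate (elastic) settlement: S_e = q·B·(1−ν²)/E_s · I_f.
S_e = 175 × 1.4 × (1 − 0.29²) / 50400 × 0.87
    = 175 × 1.4 × 0.9159 / 50400 × 0.87
    = 0.003873 m = 3.873 mm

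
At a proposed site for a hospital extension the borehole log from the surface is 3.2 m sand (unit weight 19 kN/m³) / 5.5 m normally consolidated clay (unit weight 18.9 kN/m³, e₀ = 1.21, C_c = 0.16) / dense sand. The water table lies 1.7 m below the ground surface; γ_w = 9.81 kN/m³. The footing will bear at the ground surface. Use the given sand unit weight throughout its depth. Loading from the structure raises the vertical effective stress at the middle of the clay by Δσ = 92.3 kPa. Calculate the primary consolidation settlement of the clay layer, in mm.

Mid-depth of clay below the ground surface: z = 3.2 + 5.5/2 = 5.95 m.
Total vertical stress at mid-clay: σ_v = 19×3.2 + 18.9×2.75 = 112.78 kPa.
Pore pressure: u = 9.81×(5.95 − 1.7) = 41.693 kPa.
Initial effective stress: σ'_0 = σ_v − u = 112.78 − 41.693 = 71.087 kPa.
Final effective stress: σ'_f = σ'_0 + Δσ = 71.087 + 92.3 = 163.39 kPa.
Normally consolidated clay, so the full stress increment lies on the virgin compression line:
S_c = C_c·H/(1+e₀)·log₁₀(σ'_f/σ'_0) = 0.16×5.5/(1+1.21)×log₁₀(163.39/71.087)
    = 0.39819 × 0.36144 = 0.1439 m

S_c ≈ 144 mm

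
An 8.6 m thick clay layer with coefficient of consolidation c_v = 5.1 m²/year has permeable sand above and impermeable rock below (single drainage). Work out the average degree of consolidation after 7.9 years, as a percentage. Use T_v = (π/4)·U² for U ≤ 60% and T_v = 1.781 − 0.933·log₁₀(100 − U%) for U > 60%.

U ≈ 78.9 %

Drainage path length: H_d = H = 8.6 m (single drainage).
T_v = c_v·t/H_d² = 5.1×7.9/8.6² = 0.54475.
T_v = 0.54475 corresponds to the U > 60% branch:
U = 1 − 10^((1.781 − T_v)/0.933)/100 = 0.7886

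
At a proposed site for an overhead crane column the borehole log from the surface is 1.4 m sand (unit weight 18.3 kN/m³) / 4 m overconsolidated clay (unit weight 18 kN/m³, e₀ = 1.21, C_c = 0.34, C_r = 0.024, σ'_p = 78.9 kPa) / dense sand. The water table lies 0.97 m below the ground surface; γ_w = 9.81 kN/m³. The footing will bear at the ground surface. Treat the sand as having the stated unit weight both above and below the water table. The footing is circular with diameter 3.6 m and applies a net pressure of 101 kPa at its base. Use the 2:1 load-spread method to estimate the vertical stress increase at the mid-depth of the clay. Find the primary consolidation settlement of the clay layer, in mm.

S_c ≈ 10.1 mm

Mid-depth of clay below the ground surface: z = 1.4 + 4/2 = 3.4 m.
Total vertical stress at mid-clay: σ_v = 18.3×1.4 + 18×2 = 61.62 kPa.
Pore pressure: u = 9.81×(3.4 − 0.97) = 23.838 kPa.
Initial effective stress: σ'_0 = σ_v − u = 61.62 − 23.838 = 37.782 kPa.
Stress increase at mid-clay by the 2:1 spreading method:
Δσ ≈ qD²/(D+z)² = 101×3.6²/(3.6+3.4)² = 26.713 kPa
Final effective stress: σ'_f = 37.782 + 26.713 = 64.495 kPa.
σ'_f = 64.495 ≤ σ'_p = 78.9 kPa, so the clay remains overconsolidated and only the recompression index applies:
S_c = C_r·H/(1+e₀)·log₁₀(σ'_f/σ'_0) = 0.024×4/2.21×log₁₀(64.495/37.782)
    = 0.04344 × 0.23224 = 0.01009 m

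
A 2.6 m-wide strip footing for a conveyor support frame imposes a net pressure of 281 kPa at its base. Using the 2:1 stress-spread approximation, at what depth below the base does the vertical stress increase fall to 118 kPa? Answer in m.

z ≈ 3.59 m

2:1 spreading — at depth z the loaded area has grown by z in each plan dimension:
qB/(B+z) = Δσ_z ⇒ z = qB/Δσ_z − B = 281×2.6/118 − 2.6 = 3.592 m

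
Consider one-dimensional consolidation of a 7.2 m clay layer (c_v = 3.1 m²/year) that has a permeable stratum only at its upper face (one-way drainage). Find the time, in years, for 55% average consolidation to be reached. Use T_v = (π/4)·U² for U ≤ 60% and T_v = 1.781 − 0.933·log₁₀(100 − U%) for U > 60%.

Drainage path length: H_d = H = 7.2 m (single drainage).
U ≤ 60%: T_v = (π/4)·U² = (π/4)×0.55² = 0.23758.
t = T_v·H_d²/c_v = 0.23758×7.2²/3.1 = 3.973 years.

t ≈ 3.97 years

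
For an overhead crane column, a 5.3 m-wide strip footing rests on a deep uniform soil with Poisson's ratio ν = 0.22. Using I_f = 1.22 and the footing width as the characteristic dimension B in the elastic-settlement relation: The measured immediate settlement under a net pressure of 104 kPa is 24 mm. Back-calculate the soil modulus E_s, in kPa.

E_s ≈ 26700 kPa

S_e = q·B·(1−ν²)/E_s · I_f  ⇒  E_s = q·B·(1−ν²)·I_f / S_e.
E_s = 104 × 5.3 × 0.9516 × 1.22 / 0.024 = 26660 kPa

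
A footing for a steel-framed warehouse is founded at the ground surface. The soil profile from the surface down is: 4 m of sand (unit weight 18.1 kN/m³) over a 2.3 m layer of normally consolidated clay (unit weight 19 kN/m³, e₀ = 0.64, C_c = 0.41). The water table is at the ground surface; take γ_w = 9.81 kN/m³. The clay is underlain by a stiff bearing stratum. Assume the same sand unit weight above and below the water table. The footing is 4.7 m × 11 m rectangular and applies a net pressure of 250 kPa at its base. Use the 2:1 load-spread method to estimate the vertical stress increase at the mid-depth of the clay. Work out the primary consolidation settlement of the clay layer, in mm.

Mid-depth of clay below the ground surface: z = 4 + 2.3/2 = 5.15 m.
Total vertical stress at mid-clay: σ_v = 18.1×4 + 19×1.15 = 94.25 kPa.
Pore pressure: u = 9.81×(5.15 − 0) = 50.522 kPa.
Initial effective stress: σ'_0 = σ_v − u = 94.25 − 50.522 = 43.728 kPa.
Stress increase at mid-clay by the 2:1 spreading method:
Δσ = qBL/((B+z)(L+z)) = 250×4.7×11/((4.7+5.15)(11+5.15)) = 81.25 kPa
Final effective stress: σ'_f = σ'_0 + Δσ = 43.728 + 81.25 = 124.98 kPa.
Normally consolidated clay, so the full stress increment lies on the virgin compression line:
S_c = C_c·H/(1+e₀)·log₁₀(σ'_f/σ'_0) = 0.41×2.3/(1+0.64)×log₁₀(124.98/43.728)
    = 0.575 × 0.45608 = 0.2622 m

S_c ≈ 262 mm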